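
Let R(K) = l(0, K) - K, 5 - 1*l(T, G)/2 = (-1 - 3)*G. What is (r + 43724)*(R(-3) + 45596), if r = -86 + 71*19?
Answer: 2050732395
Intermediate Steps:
l(T, G) = 10 + 8*G (l(T, G) = 10 - 2*(-1 - 3)*G = 10 - (-8)*G = 10 + 8*G)
r = 1263 (r = -86 + 1349 = 1263)
R(K) = 10 + 7*K (R(K) = (10 + 8*K) - K = 10 + 7*K)
(r + 43724)*(R(-3) + 45596) = (1263 + 43724)*((10 + 7*(-3)) + 45596) = 44987*((10 - 21) + 45596) = 44987*(-11 + 45596) = 44987*45585 = 2050732395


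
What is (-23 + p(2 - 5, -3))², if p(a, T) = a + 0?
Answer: 676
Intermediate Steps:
p(a, T) = a
(-23 + p(2 - 5, -3))² = (-23 + (2 - 5))² = (-23 - 3)² = (-26)² = 676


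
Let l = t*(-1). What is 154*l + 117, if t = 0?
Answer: 117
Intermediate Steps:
l = 0 (l = 0*(-1) = 0)
154*l + 117 = 154*0 + 117 = 0 + 117 = 117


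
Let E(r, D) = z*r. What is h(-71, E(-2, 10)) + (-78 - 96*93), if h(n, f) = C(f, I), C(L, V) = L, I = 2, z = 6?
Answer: -9018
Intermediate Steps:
E(r, D) = 6*r
h(n, f) = f
h(-71, E(-2, 10)) + (-78 - 96*93) = 6*(-2) + (-78 - 96*93) = -12 + (-78 - 8928) = -12 - 9006 = -9018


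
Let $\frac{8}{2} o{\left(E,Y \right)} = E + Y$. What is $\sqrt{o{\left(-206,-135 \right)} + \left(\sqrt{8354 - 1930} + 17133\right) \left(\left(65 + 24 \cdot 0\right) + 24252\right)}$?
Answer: $\frac{\sqrt{1666492303 + 194536 \sqrt{1606}}}{2} \approx 20459.0$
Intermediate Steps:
$o{\left(E,Y \right)} = \frac{E}{4} + \frac{Y}{4}$ ($o{\left(E,Y \right)} = \frac{E + Y}{4} = \frac{E}{4} + \frac{Y}{4}$)
$\sqrt{o{\left(-206,-135 \right)} + \left(\sqrt{8354 - 1930} + 17133\right) \left(\left(65 + 24 \cdot 0\right) + 24252\right)} = \sqrt{\left(\frac{1}{4} \left(-206\right) + \frac{1}{4} \left(-135\right)\right) + \left(\sqrt{8354 - 1930} + 17133\right) \left(\left(65 + 24 \cdot 0\right) + 24252\right)} = \sqrt{\left(- \frac{103}{2} - \frac{135}{4}\right) + \left(\sqrt{6424} + 17133\right) \left(\left(65 + 0\right) + 24252\right)} = \sqrt{- \frac{341}{4} + \left(2 \sqrt{1606} + 17133\right) \left(65 + 24252\right)} = \sqrt{- \frac{341}{4} + \left(17133 + 2 \sqrt{1606}\right) 24317} = \sqrt{- \frac{341}{4} + \left(416623161 + 48634 \sqrt{1606}\right)} = \sqrt{\frac{1666492303}{4} + 48634 \sqrt{1606}}$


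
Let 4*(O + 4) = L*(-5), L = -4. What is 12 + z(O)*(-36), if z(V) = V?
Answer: -24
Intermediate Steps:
O = 1 (O = -4 + (-4*(-5))/4 = -4 + (¼)*20 = -4 + 5 = 1)
12 + z(O)*(-36) = 12 + 1*(-36) = 12 - 36 = -24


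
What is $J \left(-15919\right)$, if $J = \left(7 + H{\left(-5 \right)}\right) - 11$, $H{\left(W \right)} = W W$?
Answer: $-334299$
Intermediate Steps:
$H{\left(W \right)} = W^{2}$
$J = 21$ ($J = \left(7 + \left(-5\right)^{2}\right) - 11 = \left(7 + 25\right) - 11 = 32 - 11 = 21$)
$J \left(-15919\right) = 21 \left(-15919\right) = -334299$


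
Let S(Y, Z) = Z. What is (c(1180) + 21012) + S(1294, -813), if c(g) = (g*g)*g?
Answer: 1643052199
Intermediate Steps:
c(g) = g³ (c(g) = g²*g = g³)
(c(1180) + 21012) + S(1294, -813) = (1180³ + 21012) - 813 = (1643032000 + 21012) - 813 = 1643053012 - 813 = 1643052199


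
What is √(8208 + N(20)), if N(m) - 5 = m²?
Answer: 3*√957 ≈ 92.806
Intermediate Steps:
N(m) = 5 + m²
√(8208 + N(20)) = √(8208 + (5 + 20²)) = √(8208 + (5 + 400)) = √(8208 + 405) = √8613 = 3*√957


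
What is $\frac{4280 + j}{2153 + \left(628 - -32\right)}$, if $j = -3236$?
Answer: $\frac{36}{97} \approx 0.37113$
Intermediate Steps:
$\frac{4280 + j}{2153 + \left(628 - -32\right)} = \frac{4280 - 3236}{2153 + \left(628 - -32\right)} = \frac{1044}{2153 + \left(628 + 32\right)} = \frac{1044}{2153 + 660} = \frac{1044}{2813} = 1044 \cdot \frac{1}{2813} = \frac{36}{97}$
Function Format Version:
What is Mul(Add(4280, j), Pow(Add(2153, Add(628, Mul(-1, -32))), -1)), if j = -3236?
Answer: Rational(36, 97) ≈ 0.37113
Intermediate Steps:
Mul(Add(4280, j), Pow(Add(2153, Add(628, Mul(-1, -32))), -1)) = Mul(Add(4280, -3236), Pow(Add(2153, Add(628, Mul(-1, -32))), -1)) = Mul(1044, Pow(Add(2153, Add(628, 32)), -1)) = Mul(1044, Pow(Add(2153, 660), -1)) = Mul(1044, Pow(2813, -1)) = Mul(1044, Rational(1, 2813)) = Rational(36, 97)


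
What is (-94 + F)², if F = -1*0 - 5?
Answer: 9801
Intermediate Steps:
F = -5 (F = 0 - 5 = -5)
(-94 + F)² = (-94 - 5)² = (-99)² = 9801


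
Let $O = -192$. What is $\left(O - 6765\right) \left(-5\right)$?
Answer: $34785$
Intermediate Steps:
$\left(O - 6765\right) \left(-5\right) = \left(-192 - 6765\right) \left(-5\right) = \left(-6957\right) \left(-5\right) = 34785$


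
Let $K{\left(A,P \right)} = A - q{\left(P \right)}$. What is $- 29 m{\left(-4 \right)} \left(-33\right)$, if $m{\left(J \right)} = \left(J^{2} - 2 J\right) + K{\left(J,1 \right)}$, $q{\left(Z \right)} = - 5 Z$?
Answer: $23925$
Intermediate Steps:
$K{\left(A,P \right)} = A + 5 P$ ($K{\left(A,P \right)} = A - - 5 P = A + 5 P$)
$m{\left(J \right)} = 5 + J^{2} - J$ ($m{\left(J \right)} = \left(J^{2} - 2 J\right) + \left(J + 5 \cdot 1\right) = \left(J^{2} - 2 J\right) + \left(J + 5\right) = \left(J^{2} - 2 J\right) + \left(5 + J\right) = 5 + J^{2} - J$)
$- 29 m{\left(-4 \right)} \left(-33\right) = - 29 \left(5 + \left(-4\right)^{2} - -4\right) \left(-33\right) = - 29 \left(5 + 16 + 4\right) \left(-33\right) = \left(-29\right) 25 \left(-33\right) = \left(-725\right) \left(-33\right) = 23925$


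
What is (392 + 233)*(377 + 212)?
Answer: 368125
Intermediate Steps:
(392 + 233)*(377 + 212) = 625*589 = 368125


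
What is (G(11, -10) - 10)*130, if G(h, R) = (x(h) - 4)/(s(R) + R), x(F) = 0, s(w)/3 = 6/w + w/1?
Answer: -269100/209 ≈ -1287.6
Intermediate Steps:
s(w) = 3*w + 18/w (s(w) = 3*(6/w + w/1) = 3*(6/w + w*1) = 3*(6/w + w) = 3*(w + 6/w) = 3*w + 18/w)
G(h, R) = -4/(4*R + 18/R) (G(h, R) = (0 - 4)/((3*R + 18/R) + R) = -4/(4*R + 18/R))
(G(11, -10) - 10)*130 = (-2*(-10)/(9 + 2*(-10)²) - 10)*130 = (-2*(-10)/(9 + 2*100) - 10)*130 = (-2*(-10)/(9 + 200) - 10)*130 = (-2*(-10)/209 - 10)*130 = (-2*(-10)*1/209 - 10)*130 = (20/209 - 10)*130 = -2070/209*130 = -269100/209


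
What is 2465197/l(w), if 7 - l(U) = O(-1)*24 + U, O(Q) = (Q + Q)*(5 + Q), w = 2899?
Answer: -2465197/2700 ≈ -913.04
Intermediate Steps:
O(Q) = 2*Q*(5 + Q) (O(Q) = (2*Q)*(5 + Q) = 2*Q*(5 + Q))
l(U) = 199 - U (l(U) = 7 - ((2*(-1)*(5 - 1))*24 + U) = 7 - ((2*(-1)*4)*24 + U) = 7 - (-8*24 + U) = 7 - (-192 + U) = 7 + (192 - U) = 199 - U)
2465197/l(w) = 2465197/(199 - 1*2899) = 2465197/(199 - 2899) = 2465197/(-2700) = 2465197*(-1/2700) = -2465197/2700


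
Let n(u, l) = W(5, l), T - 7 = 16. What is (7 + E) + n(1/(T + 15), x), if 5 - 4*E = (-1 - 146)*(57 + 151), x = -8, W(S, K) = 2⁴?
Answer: 30673/4 ≈ 7668.3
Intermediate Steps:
T = 23 (T = 7 + 16 = 23)
W(S, K) = 16
E = 30581/4 (E = 5/4 - (-1 - 146)*(57 + 151)/4 = 5/4 - (-147)*208/4 = 5/4 - ¼*(-30576) = 5/4 + 7644 = 30581/4 ≈ 7645.3)
n(u, l) = 16
(7 + E) + n(1/(T + 15), x) = (7 + 30581/4) + 16 = 30609/4 + 16 = 30673/4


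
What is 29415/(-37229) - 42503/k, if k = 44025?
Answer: -2877339562/1639006725 ≈ -1.7555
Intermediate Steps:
29415/(-37229) - 42503/k = 29415/(-37229) - 42503/44025 = 29415*(-1/37229) - 42503*1/44025 = -29415/37229 - 42503/44025 = -2877339562/1639006725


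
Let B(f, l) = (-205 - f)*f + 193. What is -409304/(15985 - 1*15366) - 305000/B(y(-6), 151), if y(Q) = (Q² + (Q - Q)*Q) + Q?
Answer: -2617802528/4244483 ≈ -616.75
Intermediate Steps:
y(Q) = Q + Q² (y(Q) = (Q² + 0*Q) + Q = (Q² + 0) + Q = Q² + Q = Q + Q²)
B(f, l) = 193 + f*(-205 - f) (B(f, l) = f*(-205 - f) + 193 = 193 + f*(-205 - f))
-409304/(15985 - 1*15366) - 305000/B(y(-6), 151) = -409304/(15985 - 1*15366) - 305000/(193 - (-6*(1 - 6))² - (-1230)*(1 - 6)) = -409304/(15985 - 15366) - 305000/(193 - (-6*(-5))² - (-1230)*(-5)) = -409304/619 - 305000/(193 - 1*30² - 205*30) = -409304*1/619 - 305000/(193 - 1*900 - 6150) = -409304/619 - 305000/(193 - 900 - 6150) = -409304/619 - 305000/(-6857) = -409304/619 - 305000*(-1/6857) = -409304/619 + 305000/6857 = -2617802528/4244483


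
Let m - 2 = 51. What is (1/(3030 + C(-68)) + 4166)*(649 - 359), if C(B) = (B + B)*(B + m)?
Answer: 612527009/507 ≈ 1.2081e+6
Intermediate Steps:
m = 53 (m = 2 + 51 = 53)
C(B) = 2*B*(53 + B) (C(B) = (B + B)*(B + 53) = (2*B)*(53 + B) = 2*B*(53 + B))
(1/(3030 + C(-68)) + 4166)*(649 - 359) = (1/(3030 + 2*(-68)*(53 - 68)) + 4166)*(649 - 359) = (1/(3030 + 2*(-68)*(-15)) + 4166)*290 = (1/(3030 + 2040) + 4166)*290 = (1/5070 + 4166)*290 = (21121621/5070)*290 = 612527009/507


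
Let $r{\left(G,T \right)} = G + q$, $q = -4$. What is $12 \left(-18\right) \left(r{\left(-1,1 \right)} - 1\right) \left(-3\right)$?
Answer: $-3888$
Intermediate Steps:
$r{\left(G,T \right)} = -4 + G$ ($r{\left(G,T \right)} = G - 4 = -4 + G$)
$12 \left(-18\right) \left(r{\left(-1,1 \right)} - 1\right) \left(-3\right) = 12 \left(-18\right) \left(\left(-4 - 1\right) - 1\right) \left(-3\right) = - 216 \left(-5 - 1\right) \left(-3\right) = - 216 \left(\left(-6\right) \left(-3\right)\right) = \left(-216\right) 18 = -3888$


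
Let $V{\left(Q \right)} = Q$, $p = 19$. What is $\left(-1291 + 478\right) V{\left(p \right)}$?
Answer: $-15447$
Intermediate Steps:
$\left(-1291 + 478\right) V{\left(p \right)} = \left(-1291 + 478\right) 19 = \left(-813\right) 19 = -15447$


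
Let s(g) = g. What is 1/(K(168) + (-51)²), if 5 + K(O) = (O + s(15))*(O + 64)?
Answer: 1/45052 ≈ 2.2197e-5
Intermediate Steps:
K(O) = -5 + (15 + O)*(64 + O) (K(O) = -5 + (O + 15)*(O + 64) = -5 + (15 + O)*(64 + O))
1/(K(168) + (-51)²) = 1/((955 + 168² + 79*168) + (-51)²) = 1/((955 + 28224 + 13272) + 2601) = 1/(42451 + 2601) = 1/45052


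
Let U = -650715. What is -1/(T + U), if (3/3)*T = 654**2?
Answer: 1/222999 ≈ 4.4843e-6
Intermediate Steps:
T = 427716 (T = 654**2 = 427716)
-1/(T + U) = -1/(427716 - 650715) = -1/(-222999) = -1*(-1/222999) = 1/222999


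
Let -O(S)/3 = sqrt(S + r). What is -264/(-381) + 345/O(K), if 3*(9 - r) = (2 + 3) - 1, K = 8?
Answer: 88/127 - 115*sqrt(141)/47 ≈ -28.361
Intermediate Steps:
r = 23/3 (r = 9 - ((2 + 3) - 1)/3 = 9 - (5 - 1)/3 = 9 - 1/3*4 = 9 - 4/3 = 23/3 ≈ 7.6667)
O(S) = -3*sqrt(23/3 + S) (O(S) = -3*sqrt(S + 23/3) = -3*sqrt(23/3 + S))
-264/(-381) + 345/O(K) = -264/(-381) + 345/((-sqrt(69 + 9*8))) = -264*(-1/381) + 345/((-sqrt(69 + 72))) = 88/127 + 345/((-sqrt(141))) = 88/127 + 345*(-sqrt(141)/141) = 88/127 - 115*sqrt(141)/47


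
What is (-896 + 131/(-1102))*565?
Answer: -557950495/1102 ≈ -5.0631e+5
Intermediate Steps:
(-896 + 131/(-1102))*565 = (-896 + 131*(-1/1102))*565 = (-896 - 131/1102)*565 = -987523/1102*565 = -557950495/1102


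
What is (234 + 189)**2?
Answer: 178929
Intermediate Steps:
(234 + 189)**2 = 423**2 = 178929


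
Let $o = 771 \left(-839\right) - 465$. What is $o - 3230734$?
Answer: $-3878068$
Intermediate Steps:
$o = -647334$ ($o = -646869 - 465 = -647334$)
$o - 3230734 = -647334 - 3230734 = -3878068$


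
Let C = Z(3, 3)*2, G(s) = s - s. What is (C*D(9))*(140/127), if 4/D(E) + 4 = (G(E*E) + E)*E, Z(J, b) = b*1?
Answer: 480/1397 ≈ 0.34359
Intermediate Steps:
G(s) = 0
Z(J, b) = b
D(E) = 4/(-4 + E**2) (D(E) = 4/(-4 + (0 + E)*E) = 4/(-4 + E*E) = 4/(-4 + E**2))
C = 6 (C = 3*2 = 6)
(C*D(9))*(140/127) = (6*(4/(-4 + 9**2)))*(140/127) = (6*(4/(-4 + 81)))*(140*(1/127)) = (6*(4/77))*(140/127) = (24/77)*(140/127) = 480/1397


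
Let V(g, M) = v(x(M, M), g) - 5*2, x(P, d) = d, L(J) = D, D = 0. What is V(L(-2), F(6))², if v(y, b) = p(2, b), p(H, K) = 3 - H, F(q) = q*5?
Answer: 81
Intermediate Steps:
F(q) = 5*q
L(J) = 0
v(y, b) = 1 (v(y, b) = 3 - 1*2 = 3 - 2 = 1)
V(g, M) = -9 (V(g, M) = 1 - 5*2 = 1 - 10 = -9)
V(L(-2), F(6))² = (-9)² = 81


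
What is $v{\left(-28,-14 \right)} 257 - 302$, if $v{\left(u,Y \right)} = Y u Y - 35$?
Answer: $-1419713$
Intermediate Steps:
$v{\left(u,Y \right)} = -35 + u Y^{2}$ ($v{\left(u,Y \right)} = u Y^{2} - 35 = -35 + u Y^{2}$)
$v{\left(-28,-14 \right)} 257 - 302 = \left(-35 - 28 \left(-14\right)^{2}\right) 257 - 302 = \left(-35 - 5488\right) 257 - 302 = \left(-5523\right) 257 - 302 = -1419411 - 302 = -1419713$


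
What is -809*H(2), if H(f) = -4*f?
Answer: 6472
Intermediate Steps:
-809*H(2) = -(-3236)*2 = -809*(-8) = 6472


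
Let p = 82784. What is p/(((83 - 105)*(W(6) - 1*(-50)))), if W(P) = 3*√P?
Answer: -1034800/13453 + 62088*√6/13453 ≈ -65.615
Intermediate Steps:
p/(((83 - 105)*(W(6) - 1*(-50)))) = 82784/(((83 - 105)*(3*√6 - 1*(-50)))) = 82784/((-22*(3*√6 + 50))) = 82784/((-22*(50 + 3*√6))) = 82784/(-1100 - 66*√6)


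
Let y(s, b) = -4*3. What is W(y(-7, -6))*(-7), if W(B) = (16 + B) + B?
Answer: 56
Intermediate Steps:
y(s, b) = -12
W(B) = 16 + 2*B
W(y(-7, -6))*(-7) = (16 + 2*(-12))*(-7) = (16 - 24)*(-7) = -8*(-7) = 56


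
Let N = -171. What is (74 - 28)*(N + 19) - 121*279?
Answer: -40751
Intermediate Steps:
(74 - 28)*(N + 19) - 121*279 = (74 - 28)*(-171 + 19) - 121*279 = 46*(-152) - 33759 = -6992 - 33759 = -40751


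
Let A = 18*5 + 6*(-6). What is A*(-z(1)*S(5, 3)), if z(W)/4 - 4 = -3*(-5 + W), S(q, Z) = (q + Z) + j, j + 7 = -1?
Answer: 0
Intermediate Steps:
j = -8 (j = -7 - 1 = -8)
S(q, Z) = -8 + Z + q (S(q, Z) = (q + Z) - 8 = (Z + q) - 8 = -8 + Z + q)
z(W) = 76 - 12*W (z(W) = 16 + 4*(-3*(-5 + W)) = 16 + 4*(15 - 3*W) = 16 + (60 - 12*W) = 76 - 12*W)
A = 54 (A = 90 - 36 = 54)
A*(-z(1)*S(5, 3)) = 54*(-(76 - 12*1)*(-8 + 3 + 5)) = 54*(-(76 - 12)*0) = 54*(-64*0) = 54*(-1*0) = 54*0 = 0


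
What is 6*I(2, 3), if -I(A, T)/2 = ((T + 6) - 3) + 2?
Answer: -96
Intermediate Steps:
I(A, T) = -10 - 2*T (I(A, T) = -2*(((T + 6) - 3) + 2) = -2*(((6 + T) - 3) + 2) = -2*((3 + T) + 2) = -2*(5 + T) = -10 - 2*T)
6*I(2, 3) = 6*(-10 - 2*3) = 6*(-10 - 6) = 6*(-16) = -96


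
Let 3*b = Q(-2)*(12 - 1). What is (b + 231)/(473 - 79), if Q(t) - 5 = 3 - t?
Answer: 803/1182 ≈ 0.67936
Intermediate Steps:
Q(t) = 8 - t (Q(t) = 5 + (3 - t) = 8 - t)
b = 110/3 (b = ((8 - 1*(-2))*(12 - 1))/3 = ((8 + 2)*11)/3 = (10*11)/3 = (⅓)*110 = 110/3 ≈ 36.667)
(b + 231)/(473 - 79) = (110/3 + 231)/(473 - 79) = (803/3)/394 = (803/3)*(1/394) = 803/1182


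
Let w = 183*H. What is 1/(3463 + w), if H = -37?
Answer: -1/3308 ≈ -0.00030230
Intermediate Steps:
w = -6771 (w = 183*(-37) = -6771)
1/(3463 + w) = 1/(3463 - 6771) = 1/(-3308) = -1/3308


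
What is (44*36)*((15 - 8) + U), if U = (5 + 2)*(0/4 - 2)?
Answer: -11088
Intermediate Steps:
U = -14 (U = 7*(0*(1/4) - 2) = 7*(0 - 2) = 7*(-2) = -14)
(44*36)*((15 - 8) + U) = (44*36)*((15 - 8) - 14) = 1584*(7 - 14) = 1584*(-7) = -11088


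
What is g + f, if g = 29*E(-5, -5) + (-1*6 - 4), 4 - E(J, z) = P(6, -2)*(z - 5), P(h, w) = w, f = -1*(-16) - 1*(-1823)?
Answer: 1365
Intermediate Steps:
f = 1839 (f = 16 + 1823 = 1839)
E(J, z) = -6 + 2*z (E(J, z) = 4 - (-2)*(z - 5) = 4 - (-2)*(-5 + z) = 4 - (10 - 2*z) = 4 + (-10 + 2*z) = -6 + 2*z)
g = -474 (g = 29*(-6 + 2*(-5)) + (-1*6 - 4) = 29*(-6 - 10) + (-6 - 4) = 29*(-16) - 10 = -464 - 10 = -474)
g + f = -474 + 1839 = 1365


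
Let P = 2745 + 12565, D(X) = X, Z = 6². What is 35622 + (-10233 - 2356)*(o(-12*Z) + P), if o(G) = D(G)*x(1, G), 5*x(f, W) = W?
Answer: -3312919376/5 ≈ -6.6258e+8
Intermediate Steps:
Z = 36
x(f, W) = W/5
o(G) = G²/5 (o(G) = G*(G/5) = G²/5)
P = 15310
35622 + (-10233 - 2356)*(o(-12*Z) + P) = 35622 + (-10233 - 2356)*((-12*36)²/5 + 15310) = 35622 - 12589*((⅕)*(-432)² + 15310) = 35622 - 12589*((⅕)*186624 + 15310) = 35622 - 12589*(186624/5 + 15310) = 35622 - 12589*263174/5 = 35622 - 3313097486/5 = -3312919376/5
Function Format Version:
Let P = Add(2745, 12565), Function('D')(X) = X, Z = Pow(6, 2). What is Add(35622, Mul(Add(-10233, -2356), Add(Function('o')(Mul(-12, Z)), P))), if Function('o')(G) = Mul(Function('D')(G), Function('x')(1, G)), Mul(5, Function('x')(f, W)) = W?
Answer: Rational(-3312919376, 5) ≈ -6.6258e+8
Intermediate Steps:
Z = 36
Function('x')(f, W) = Mul(Rational(1, 5), W)
Function('o')(G) = Mul(Rational(1, 5), Pow(G, 2)) (Function('o')(G) = Mul(G, Mul(Rational(1, 5), G)) = Mul(Rational(1, 5), Pow(G, 2)))
P = 15310
Add(35622, Mul(Add(-10233, -2356), Add(Function('o')(Mul(-12, Z)), P))) = Add(35622, Mul(Add(-10233, -2356), Add(Mul(Rational(1, 5), Pow(Mul(-12, 36), 2)), 15310))) = Add(35622, Mul(-12589, Add(Mul(Rational(1, 5), Pow(-432, 2)), 15310))) = Add(35622, Mul(-12589, Add(Mul(Rational(1, 5), 186624), 15310))) = Add(35622, Mul(-12589, Add(Rational(186624, 5), 15310))) = Add(35622, Mul(-12589, Rational(263174, 5))) = Add(35622, Rational(-3313097486, 5)) = Rational(-3312919376, 5)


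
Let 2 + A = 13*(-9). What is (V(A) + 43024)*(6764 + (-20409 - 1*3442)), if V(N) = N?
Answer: -733117735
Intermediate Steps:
A = -119 (A = -2 + 13*(-9) = -2 - 117 = -119)
(V(A) + 43024)*(6764 + (-20409 - 1*3442)) = (-119 + 43024)*(6764 + (-20409 - 1*3442)) = 42905*(6764 + (-20409 - 3442)) = 42905*(6764 - 23851) = 42905*(-17087) = -733117735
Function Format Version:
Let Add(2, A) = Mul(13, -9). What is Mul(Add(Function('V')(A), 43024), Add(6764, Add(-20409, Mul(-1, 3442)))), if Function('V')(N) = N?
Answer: -733117735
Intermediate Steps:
A = -119 (A = Add(-2, Mul(13, -9)) = Add(-2, -117) = -119)
Mul(Add(Function('V')(A), 43024), Add(6764, Add(-20409, Mul(-1, 3442)))) = Mul(Add(-119, 43024), Add(6764, Add(-20409, Mul(-1, 3442)))) = Mul(42905, Add(6764, Add(-20409, -3442))) = Mul(42905, Add(6764, -23851)) = Mul(42905, -17087) = -733117735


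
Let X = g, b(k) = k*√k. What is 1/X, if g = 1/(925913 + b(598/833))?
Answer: 925913 + 598*√10166/99127 ≈ 9.2591e+5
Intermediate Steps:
b(k) = k^(3/2)
g = 1/(925913 + 598*√10166/99127) (g = 1/(925913 + (598/833)^(3/2)) = 1/(925913 + 598*√10166/99127) ≈ 1.0800e-6)
X = 535186544432281/495536178914712750361 - 3486938*√10166/495536178914712750361 ≈ 1.0800e-6
1/X = 1/(535186544432281/495536178914712750361 - 3486938*√10166/495536178914712750361)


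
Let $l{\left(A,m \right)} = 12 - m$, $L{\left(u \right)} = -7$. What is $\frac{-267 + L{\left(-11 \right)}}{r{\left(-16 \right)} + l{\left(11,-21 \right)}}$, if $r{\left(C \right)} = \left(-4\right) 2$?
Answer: $- \frac{274}{25} \approx -10.96$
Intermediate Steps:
$r{\left(C \right)} = -8$
$\frac{-267 + L{\left(-11 \right)}}{r{\left(-16 \right)} + l{\left(11,-21 \right)}} = \frac{-267 - 7}{-8 + \left(12 - -21\right)} = - \frac{274}{-8 + \left(12 + 21\right)} = - \frac{274}{-8 + 33} = - \frac{274}{25}$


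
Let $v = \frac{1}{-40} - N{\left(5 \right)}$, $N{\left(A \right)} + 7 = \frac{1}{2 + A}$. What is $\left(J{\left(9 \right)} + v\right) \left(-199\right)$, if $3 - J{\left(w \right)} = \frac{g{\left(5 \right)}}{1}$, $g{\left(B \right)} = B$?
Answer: $- \frac{269247}{280} \approx -961.6$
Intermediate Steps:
$N{\left(A \right)} = -7 + \frac{1}{2 + A}$
$v = \frac{1913}{280}$ ($v = \frac{1}{-40} - \frac{-13 - 35}{2 + 5} = - \frac{1}{40} - \frac{-13 - 35}{7} = - \frac{1}{40} - \frac{1}{7} \left(-48\right) = - \frac{1}{40} - - \frac{48}{7} = - \frac{1}{40} + \frac{48}{7} = \frac{1913}{280} \approx 6.8321$)
$J{\left(w \right)} = -2$ ($J{\left(w \right)} = 3 - \frac{5}{1} = 3 - 5 \cdot 1 = 3 - 5 = -2$)
$\left(J{\left(9 \right)} + v\right) \left(-199\right) = \left(-2 + \frac{1913}{280}\right) \left(-199\right) = \frac{1353}{280} \left(-199\right) = - \frac{269247}{280}$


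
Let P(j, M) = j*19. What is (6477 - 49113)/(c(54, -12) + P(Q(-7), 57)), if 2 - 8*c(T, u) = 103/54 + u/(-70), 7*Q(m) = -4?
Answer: 644656320/164309 ≈ 3923.4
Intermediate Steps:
Q(m) = -4/7 (Q(m) = (⅐)*(-4) = -4/7)
P(j, M) = 19*j
c(T, u) = 5/432 + u/560 (c(T, u) = ¼ - (103/54 + u/(-70))/8 = ¼ - (103*(1/54) + u*(-1/70))/8 = ¼ - (103/54 - u/70)/8 = ¼ + (-103/432 + u/560) = 5/432 + u/560)
(6477 - 49113)/(c(54, -12) + P(Q(-7), 57)) = (6477 - 49113)/((5/432 + (1/560)*(-12)) + 19*(-4/7)) = -42636/((5/432 - 3/140) - 76/7) = -42636/(-149/15120 - 76/7) = -42636/(-164309/15120) = -42636*(-15120/164309) = 644656320/164309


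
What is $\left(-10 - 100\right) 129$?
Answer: $-14190$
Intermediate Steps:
$\left(-10 - 100\right) 129 = \left(-110\right) 129 = -14190$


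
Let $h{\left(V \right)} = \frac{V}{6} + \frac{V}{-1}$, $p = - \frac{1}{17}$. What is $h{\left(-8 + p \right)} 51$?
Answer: $\frac{685}{2} \approx 342.5$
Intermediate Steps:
$p = - \frac{1}{17}$ ($p = \left(-1\right) \frac{1}{17} = - \frac{1}{17} \approx -0.058824$)
$h{\left(V \right)} = - \frac{5 V}{6}$ ($h{\left(V \right)} = V \frac{1}{6} + V \left(-1\right) = \frac{V}{6} - V = - \frac{5 V}{6}$)
$h{\left(-8 + p \right)} 51 = - \frac{5 \left(-8 - \frac{1}{17}\right)}{6} \cdot 51 = \left(- \frac{5}{6}\right) \left(- \frac{137}{17}\right) 51 = \frac{685}{102} \cdot 51 = \frac{685}{2}$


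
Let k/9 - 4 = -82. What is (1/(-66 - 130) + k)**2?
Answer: 18931833649/38416 ≈ 4.9281e+5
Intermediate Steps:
k = -702 (k = 36 + 9*(-82) = 36 - 738 = -702)
(1/(-66 - 130) + k)**2 = (1/(-66 - 130) - 702)**2 = (1/(-196) - 702)**2 = (-1/196 - 702)**2 = (-137593/196)**2 = 18931833649/38416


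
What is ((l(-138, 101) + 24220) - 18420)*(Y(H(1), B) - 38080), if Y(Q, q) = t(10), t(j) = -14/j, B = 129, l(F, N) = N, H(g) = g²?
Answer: -1123591707/5 ≈ -2.2472e+8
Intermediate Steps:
Y(Q, q) = -7/5 (Y(Q, q) = -14/10 = -14*⅒ = -7/5)
((l(-138, 101) + 24220) - 18420)*(Y(H(1), B) - 38080) = ((101 + 24220) - 18420)*(-7/5 - 38080) = (24321 - 18420)*(-190407/5) = 5901*(-190407/5) = -1123591707/5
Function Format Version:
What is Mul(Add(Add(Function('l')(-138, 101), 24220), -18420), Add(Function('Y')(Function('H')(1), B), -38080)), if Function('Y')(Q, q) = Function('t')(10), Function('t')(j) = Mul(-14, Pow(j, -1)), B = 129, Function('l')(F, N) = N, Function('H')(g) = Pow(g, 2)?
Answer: Rational(-1123591707, 5) ≈ -2.2472e+8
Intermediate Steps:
Function('Y')(Q, q) = Rational(-7, 5) (Function('Y')(Q, q) = Mul(-14, Pow(10, -1)) = Mul(-14, Rational(1, 10)) = Rational(-7, 5))
Mul(Add(Add(Function('l')(-138, 101), 24220), -18420), Add(Function('Y')(Function('H')(1), B), -38080)) = Mul(Add(Add(101, 24220), -18420), Add(Rational(-7, 5), -38080)) = Mul(Add(24321, -18420), Rational(-190407, 5)) = Mul(5901, Rational(-190407, 5)) = Rational(-1123591707, 5)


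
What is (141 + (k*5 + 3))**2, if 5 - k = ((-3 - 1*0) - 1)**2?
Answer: 7921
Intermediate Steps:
k = -11 (k = 5 - ((-3 - 1*0) - 1)**2 = 5 - ((-3 + 0) - 1)**2 = 5 - (-3 - 1)**2 = 5 - 1*(-4)**2 = 5 - 1*16 = 5 - 16 = -11)
(141 + (k*5 + 3))**2 = (141 + (-11*5 + 3))**2 = (141 + (-55 + 3))**2 = (141 - 52)**2 = 89**2 = 7921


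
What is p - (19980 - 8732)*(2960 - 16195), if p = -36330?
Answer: 148830950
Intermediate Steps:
p - (19980 - 8732)*(2960 - 16195) = -36330 - (19980 - 8732)*(2960 - 16195) = -36330 - 11248*(-13235) = -36330 - 1*(-148867280) = -36330 + 148867280 = 148830950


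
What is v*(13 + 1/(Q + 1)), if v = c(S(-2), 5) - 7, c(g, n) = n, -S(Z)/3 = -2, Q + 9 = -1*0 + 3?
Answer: -128/5 ≈ -25.600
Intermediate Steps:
Q = -6 (Q = -9 + (-1*0 + 3) = -9 + (0 + 3) = -9 + 3 = -6)
S(Z) = 6 (S(Z) = -3*(-2) = 6)
v = -2 (v = 5 - 7 = -2)
v*(13 + 1/(Q + 1)) = -2*(13 + 1/(-6 + 1)) = -2*(13 + 1/(-5)) = -2*(13 - ⅕) = -2*64/5 = -128/5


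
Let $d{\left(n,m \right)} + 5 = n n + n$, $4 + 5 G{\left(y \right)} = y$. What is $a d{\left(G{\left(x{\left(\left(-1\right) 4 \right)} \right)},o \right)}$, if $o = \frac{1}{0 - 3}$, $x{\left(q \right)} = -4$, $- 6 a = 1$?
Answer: $\frac{101}{150} \approx 0.67333$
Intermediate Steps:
$a = - \frac{1}{6}$ ($a = \left(- \frac{1}{6}\right) 1 = - \frac{1}{6} \approx -0.16667$)
$G{\left(y \right)} = - \frac{4}{5} + \frac{y}{5}$
$o = - \frac{1}{3}$ ($o = \frac{1}{-3} = - \frac{1}{3} \approx -0.33333$)
$d{\left(n,m \right)} = -5 + n + n^{2}$ ($d{\left(n,m \right)} = -5 + \left(n n + n\right) = -5 + \left(n^{2} + n\right) = -5 + \left(n + n^{2}\right) = -5 + n + n^{2}$)
$a d{\left(G{\left(x{\left(\left(-1\right) 4 \right)} \right)},o \right)} = - \frac{-5 + \left(- \frac{4}{5} + \frac{1}{5} \left(-4\right)\right) + \left(- \frac{4}{5} + \frac{1}{5} \left(-4\right)\right)^{2}}{6} = - \frac{-5 - \frac{8}{5} + \left(- \frac{4}{5} - \frac{4}{5}\right)^{2}}{6} = - \frac{-5 - \frac{8}{5} + \left(- \frac{8}{5}\right)^{2}}{6} = - \frac{-5 - \frac{8}{5} + \frac{64}{25}}{6} = \left(- \frac{1}{6}\right) \left(- \frac{101}{25}\right) = \frac{101}{150}$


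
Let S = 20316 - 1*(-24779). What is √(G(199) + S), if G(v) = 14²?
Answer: √45291 ≈ 212.82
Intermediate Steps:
S = 45095 (S = 20316 + 24779 = 45095)
G(v) = 196
√(G(199) + S) = √(196 + 45095) = √45291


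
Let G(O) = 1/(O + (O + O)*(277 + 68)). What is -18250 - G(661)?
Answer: -8335705751/456751 ≈ -18250.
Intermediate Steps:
G(O) = 1/(691*O) (G(O) = 1/(O + (2*O)*345) = 1/(O + 690*O) = 1/(691*O))
-18250 - G(661) = -18250 - 1/(691*661) = -18250 - 1*1/456751 = -18250 - 1/456751 = -8335705751/456751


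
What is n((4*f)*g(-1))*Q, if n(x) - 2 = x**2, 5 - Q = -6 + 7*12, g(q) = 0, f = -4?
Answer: -146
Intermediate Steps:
Q = -73 (Q = 5 - (-6 + 7*12) = 5 - (-6 + 84) = 5 - 1*78 = 5 - 78 = -73)
n(x) = 2 + x**2
n((4*f)*g(-1))*Q = (2 + ((4*(-4))*0)**2)*(-73) = (2 + (-16*0)**2)*(-73) = (2 + 0**2)*(-73) = (2 + 0)*(-73) = 2*(-73) = -146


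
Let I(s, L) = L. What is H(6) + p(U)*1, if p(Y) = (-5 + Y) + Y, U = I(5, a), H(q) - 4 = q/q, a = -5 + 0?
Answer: -10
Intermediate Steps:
a = -5
H(q) = 5 (H(q) = 4 + q/q = 4 + 1 = 5)
U = -5
p(Y) = -5 + 2*Y
H(6) + p(U)*1 = 5 + (-5 + 2*(-5))*1 = 5 + (-5 - 10)*1 = 5 - 15*1 = 5 - 15 = -10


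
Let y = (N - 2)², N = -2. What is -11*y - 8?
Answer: -184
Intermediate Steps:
y = 16 (y = (-2 - 2)² = (-4)² = 16)
-11*y - 8 = -11*16 - 8 = -176 - 8 = -184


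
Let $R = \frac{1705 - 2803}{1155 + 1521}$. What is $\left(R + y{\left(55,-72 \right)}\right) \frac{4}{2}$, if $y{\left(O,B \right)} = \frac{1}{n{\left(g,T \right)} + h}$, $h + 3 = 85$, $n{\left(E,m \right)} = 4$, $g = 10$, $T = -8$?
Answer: $- \frac{7646}{9589} \approx -0.79737$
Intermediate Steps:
$h = 82$ ($h = -3 + 85 = 82$)
$y{\left(O,B \right)} = \frac{1}{86}$ ($y{\left(O,B \right)} = \frac{1}{4 + 82} = \frac{1}{86}$)
$R = - \frac{183}{446}$ ($R = - \frac{1098}{2676} = \left(-1098\right) \frac{1}{2676} = - \frac{183}{446} \approx -0.41031$)
$\left(R + y{\left(55,-72 \right)}\right) \frac{4}{2} = \left(- \frac{183}{446} + \frac{1}{86}\right) \frac{4}{2} = - \frac{3823 \cdot 4 \cdot \frac{1}{2}}{9589} = \left(- \frac{3823}{9589}\right) 2 = - \frac{7646}{9589}$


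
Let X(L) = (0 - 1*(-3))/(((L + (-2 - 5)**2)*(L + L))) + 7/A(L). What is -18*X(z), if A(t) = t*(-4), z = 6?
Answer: 1137/220 ≈ 5.1682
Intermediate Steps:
A(t) = -4*t
X(L) = -7/(4*L) + 3/(2*L*(49 + L)) (X(L) = (0 - 1*(-3))/(((L + (-2 - 5)**2)*(L + L))) + 7/((-4*L)) = (0 + 3)/(((L + (-7)**2)*(2*L))) + 7*(-1/(4*L)) = 3/(((L + 49)*(2*L))) - 7/(4*L) = 3/(((49 + L)*(2*L))) - 7/(4*L) = 3/((2*L*(49 + L))) - 7/(4*L) = 3*(1/(2*L*(49 + L))) - 7/(4*L) = 3/(2*L*(49 + L)) - 7/(4*L) = -7/(4*L) + 3/(2*L*(49 + L)))
-18*X(z) = -9*(-337 - 7*6)/(2*6*(49 + 6)) = -9*(-337 - 42)/(2*6*55) = -9*(-379)/(2*6*55) = -18*(-379/1320) = 1137/220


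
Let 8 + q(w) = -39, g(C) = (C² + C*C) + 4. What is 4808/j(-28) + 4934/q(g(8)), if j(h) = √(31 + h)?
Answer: -4934/47 + 4808*√3/3 ≈ 2670.9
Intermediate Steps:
g(C) = 4 + 2*C² (g(C) = (C² + C²) + 4 = 2*C² + 4 = 4 + 2*C²)
q(w) = -47 (q(w) = -8 - 39 = -47)
4808/j(-28) + 4934/q(g(8)) = 4808/(√(31 - 28)) + 4934/(-47) = 4808/(√3) + 4934*(-1/47) = 4808*(√3/3) - 4934/47 = 4808*√3/3 - 4934/47 = -4934/47 + 4808*√3/3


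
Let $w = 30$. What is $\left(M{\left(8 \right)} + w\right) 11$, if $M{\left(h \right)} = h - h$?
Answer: $330$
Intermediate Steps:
$M{\left(h \right)} = 0$
$\left(M{\left(8 \right)} + w\right) 11 = \left(0 + 30\right) 11 = 30 \cdot 11 = 330$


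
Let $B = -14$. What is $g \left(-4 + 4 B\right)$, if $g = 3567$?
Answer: $-214020$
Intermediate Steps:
$g \left(-4 + 4 B\right) = 3567 \left(-4 + 4 \left(-14\right)\right) = 3567 \left(-4 - 56\right) = 3567 \left(-60\right) = -214020$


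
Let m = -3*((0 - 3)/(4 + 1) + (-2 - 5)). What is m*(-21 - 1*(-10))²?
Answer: 13794/5 ≈ 2758.8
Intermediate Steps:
m = 114/5 (m = -3*(-3/5 - 7) = -3*(-3*⅕ - 7) = -3*(-⅗ - 7) = -3*(-38/5) = 114/5 ≈ 22.800)
m*(-21 - 1*(-10))² = 114*(-21 - 1*(-10))²/5 = 114*(-21 + 10)²/5 = (114/5)*(-11)² = (114/5)*121 = 13794/5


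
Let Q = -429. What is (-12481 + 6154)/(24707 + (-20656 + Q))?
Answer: -6327/3622 ≈ -1.7468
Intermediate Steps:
(-12481 + 6154)/(24707 + (-20656 + Q)) = (-12481 + 6154)/(24707 + (-20656 - 429)) = -6327/(24707 - 21085) = -6327/3622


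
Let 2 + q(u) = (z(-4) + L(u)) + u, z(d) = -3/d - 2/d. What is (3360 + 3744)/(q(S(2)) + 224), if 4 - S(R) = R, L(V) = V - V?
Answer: 28416/901 ≈ 31.538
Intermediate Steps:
L(V) = 0
z(d) = -5/d
S(R) = 4 - R
q(u) = -3/4 + u (q(u) = -2 + ((-5/(-4) + 0) + u) = -2 + ((-5*(-1/4) + 0) + u) = -2 + ((5/4 + 0) + u) = -2 + (5/4 + u) = -3/4 + u)
(3360 + 3744)/(q(S(2)) + 224) = (3360 + 3744)/((-3/4 + (4 - 1*2)) + 224) = 7104/((-3/4 + (4 - 2)) + 224) = 7104/((-3/4 + 2) + 224) = 7104/(5/4 + 224) = 7104/(901/4) = 7104*(4/901) = 28416/901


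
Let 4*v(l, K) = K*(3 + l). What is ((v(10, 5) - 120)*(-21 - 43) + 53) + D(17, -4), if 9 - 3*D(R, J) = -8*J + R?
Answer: 20039/3 ≈ 6679.7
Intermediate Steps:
D(R, J) = 3 - R/3 + 8*J/3 (D(R, J) = 3 - (-8*J + R)/3 = 3 - (R - 8*J)/3 = 3 + (-R/3 + 8*J/3) = 3 - R/3 + 8*J/3)
v(l, K) = K*(3 + l)/4 (v(l, K) = (K*(3 + l))/4 = K*(3 + l)/4)
((v(10, 5) - 120)*(-21 - 43) + 53) + D(17, -4) = (((1/4)*5*(3 + 10) - 120)*(-21 - 43) + 53) + (3 - 1/3*17 + (8/3)*(-4)) = (((1/4)*5*13 - 120)*(-64) + 53) + (3 - 17/3 - 32/3) = ((65/4 - 120)*(-64) + 53) - 40/3 = (-415/4*(-64) + 53) - 40/3 = (6640 + 53) - 40/3 = 6693 - 40/3 = 20039/3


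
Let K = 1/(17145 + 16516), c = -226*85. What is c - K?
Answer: -646627811/33661 ≈ -19210.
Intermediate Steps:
c = -19210
K = 1/33661 ≈ 2.9708e-5
c - K = -19210 - 1*1/33661 = -19210 - 1/33661 = -646627811/33661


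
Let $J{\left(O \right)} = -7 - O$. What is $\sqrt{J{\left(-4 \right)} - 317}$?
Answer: $8 i \sqrt{5} \approx 17.889 i$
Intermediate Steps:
$\sqrt{J{\left(-4 \right)} - 317} = \sqrt{\left(-7 - -4\right) - 317} = \sqrt{\left(-7 + 4\right) - 317} = \sqrt{-3 - 317} = \sqrt{-320} = 8 i \sqrt{5}$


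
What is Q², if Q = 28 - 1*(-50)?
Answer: 6084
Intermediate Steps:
Q = 78 (Q = 28 + 50 = 78)
Q² = 78² = 6084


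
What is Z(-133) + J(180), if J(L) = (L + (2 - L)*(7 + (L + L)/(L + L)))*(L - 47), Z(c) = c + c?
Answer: -165718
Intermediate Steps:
Z(c) = 2*c
J(L) = (-47 + L)*(16 - 7*L) (J(L) = (L + (2 - L)*(7 + (2*L)/((2*L))))*(-47 + L) = (L + (2 - L)*(7 + (2*L)*(1/(2*L))))*(-47 + L) = (L + (2 - L)*(7 + 1))*(-47 + L) = (L + (2 - L)*8)*(-47 + L) = (L + (16 - 8*L))*(-47 + L) = (16 - 7*L)*(-47 + L) = (-47 + L)*(16 - 7*L))
Z(-133) + J(180) = 2*(-133) + (-752 - 7*180**2 + 345*180) = -266 + (-752 - 7*32400 + 62100) = -266 + (-752 - 226800 + 62100) = -266 - 165452 = -165718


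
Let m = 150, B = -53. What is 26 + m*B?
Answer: -7924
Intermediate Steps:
26 + m*B = 26 + 150*(-53) = 26 - 7950 = -7924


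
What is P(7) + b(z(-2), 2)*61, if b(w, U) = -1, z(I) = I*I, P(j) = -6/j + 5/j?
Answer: -428/7 ≈ -61.143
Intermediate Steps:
P(j) = -1/j
z(I) = I**2
P(7) + b(z(-2), 2)*61 = -1/7 - 1*61 = -1*1/7 - 61 = -1/7 - 61 = -428/7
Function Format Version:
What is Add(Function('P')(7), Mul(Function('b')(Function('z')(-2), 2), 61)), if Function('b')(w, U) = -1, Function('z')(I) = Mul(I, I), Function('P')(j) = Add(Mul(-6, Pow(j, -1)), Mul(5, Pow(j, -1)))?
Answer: Rational(-428, 7) ≈ -61.143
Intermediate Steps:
Function('P')(j) = Mul(-1, Pow(j, -1))
Function('z')(I) = Pow(I, 2)
Add(Function('P')(7), Mul(Function('b')(Function('z')(-2), 2), 61)) = Add(Mul(-1, Pow(7, -1)), Mul(-1, 61)) = Add(Mul(-1, Rational(1, 7)), -61) = Add(Rational(-1, 7), -61) = Rational(-428, 7)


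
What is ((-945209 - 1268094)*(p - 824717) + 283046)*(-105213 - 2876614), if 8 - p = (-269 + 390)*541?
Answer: -5874843904400873812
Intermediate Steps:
p = -65453 (p = 8 - (-269 + 390)*541 = 8 - 121*541 = 8 - 1*65461 = 8 - 65461 = -65453)
((-945209 - 1268094)*(p - 824717) + 283046)*(-105213 - 2876614) = ((-945209 - 1268094)*(-65453 - 824717) + 283046)*(-105213 - 2876614) = (-2213303*(-890170) + 283046)*(-2981827) = (1970215931510 + 283046)*(-2981827) = 1970216214556*(-2981827) = -5874843904400873812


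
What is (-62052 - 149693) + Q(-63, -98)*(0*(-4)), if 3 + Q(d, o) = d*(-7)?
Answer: -211745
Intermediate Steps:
Q(d, o) = -3 - 7*d (Q(d, o) = -3 + d*(-7) = -3 - 7*d)
(-62052 - 149693) + Q(-63, -98)*(0*(-4)) = (-62052 - 149693) + (-3 - 7*(-63))*(0*(-4)) = -211745 + (-3 + 441)*0 = -211745 + 438*0 = -211745 + 0 = -211745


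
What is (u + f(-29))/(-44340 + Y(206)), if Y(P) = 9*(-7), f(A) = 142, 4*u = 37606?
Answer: -19087/88806 ≈ -0.21493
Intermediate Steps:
u = 18803/2 (u = (¼)*37606 = 18803/2 ≈ 9401.5)
Y(P) = -63
(u + f(-29))/(-44340 + Y(206)) = (18803/2 + 142)/(-44340 - 63) = (19087/2)/(-44403) = (19087/2)*(-1/44403) = -19087/88806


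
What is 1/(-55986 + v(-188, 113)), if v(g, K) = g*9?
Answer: -1/57678 ≈ -1.7338e-5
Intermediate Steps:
v(g, K) = 9*g
1/(-55986 + v(-188, 113)) = 1/(-55986 + 9*(-188)) = 1/(-55986 - 1692) = 1/(-57678) = -1/57678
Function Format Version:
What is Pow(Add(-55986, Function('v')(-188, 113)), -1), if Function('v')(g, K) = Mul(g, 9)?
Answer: Rational(-1, 57678) ≈ -1.7338e-5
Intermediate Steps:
Function('v')(g, K) = Mul(9, g)
Pow(Add(-55986, Function('v')(-188, 113)), -1) = Pow(Add(-55986, Mul(9, -188)), -1) = Pow(Add(-55986, -1692), -1) = Pow(-57678, -1) = Rational(-1, 57678)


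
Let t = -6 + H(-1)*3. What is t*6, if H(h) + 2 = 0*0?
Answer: -72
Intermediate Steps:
H(h) = -2 (H(h) = -2 + 0*0 = -2 + 0 = -2)
t = -12 (t = -6 - 2*3 = -6 - 6 = -12)
t*6 = -12*6 = -72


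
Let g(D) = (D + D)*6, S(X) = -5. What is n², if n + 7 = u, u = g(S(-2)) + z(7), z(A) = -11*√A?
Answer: 5336 + 1474*√7 ≈ 9235.8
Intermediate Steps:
g(D) = 12*D (g(D) = (2*D)*6 = 12*D)
u = -60 - 11*√7 (u = 12*(-5) - 11*√7 = -60 - 11*√7 ≈ -89.103)
n = -67 - 11*√7 (n = -7 + (-60 - 11*√7) = -67 - 11*√7 ≈ -96.103)
n² = (-67 - 11*√7)²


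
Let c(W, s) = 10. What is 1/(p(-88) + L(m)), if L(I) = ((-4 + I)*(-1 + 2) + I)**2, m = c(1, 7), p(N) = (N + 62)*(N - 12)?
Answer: 1/2856 ≈ 0.00035014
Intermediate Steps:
p(N) = (-12 + N)*(62 + N) (p(N) = (62 + N)*(-12 + N) = (-12 + N)*(62 + N))
m = 10
L(I) = (-4 + 2*I)**2 (L(I) = ((-4 + I)*1 + I)**2 = ((-4 + I) + I)**2 = (-4 + 2*I)**2)
1/(p(-88) + L(m)) = 1/((-744 + (-88)**2 + 50*(-88)) + 4*(-2 + 10)**2) = 1/((-744 + 7744 - 4400) + 4*8**2) = 1/(2600 + 4*64) = 1/(2600 + 256) = 1/2856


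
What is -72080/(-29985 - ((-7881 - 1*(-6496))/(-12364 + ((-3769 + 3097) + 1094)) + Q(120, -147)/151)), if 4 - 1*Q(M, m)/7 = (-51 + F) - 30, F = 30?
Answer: 25995536672/10815003635 ≈ 2.4037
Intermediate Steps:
Q(M, m) = 385 (Q(M, m) = 28 - 7*((-51 + 30) - 30) = 28 - 7*(-21 - 30) = 28 - 7*(-51) = 28 + 357 = 385)
-72080/(-29985 - ((-7881 - 1*(-6496))/(-12364 + ((-3769 + 3097) + 1094)) + Q(120, -147)/151)) = -72080/(-29985 - ((-7881 - 1*(-6496))/(-12364 + ((-3769 + 3097) + 1094)) + 385/151)) = -72080/(-29985 - ((-7881 + 6496)/(-12364 + (-672 + 1094)) + 385*(1/151))) = -72080/(-29985 - (-1385/(-12364 + 422) + 385/151)) = -72080/(-29985 - (-1385/(-11942) + 385/151)) = -72080/(-29985 - (-1385*(-1/11942) + 385/151)) = -72080/(-29985 - (1385/11942 + 385/151)) = -72080/(-29985 - 1*4806805/1803242) = -72080/(-29985 - 4806805/1803242) = -72080/(-54075018175/1803242) = -72080*(-1803242/54075018175) = 25995536672/10815003635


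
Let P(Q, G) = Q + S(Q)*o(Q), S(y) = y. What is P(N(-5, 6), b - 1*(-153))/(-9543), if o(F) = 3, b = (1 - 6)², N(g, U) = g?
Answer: 20/9543 ≈ 0.0020958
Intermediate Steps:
b = 25 (b = (-5)² = 25)
P(Q, G) = 4*Q (P(Q, G) = Q + Q*3 = Q + 3*Q = 4*Q)
P(N(-5, 6), b - 1*(-153))/(-9543) = (4*(-5))/(-9543) = -20*(-1/9543) = 20/9543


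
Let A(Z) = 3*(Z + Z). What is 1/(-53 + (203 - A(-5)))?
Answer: 1/180 ≈ 0.0055556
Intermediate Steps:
A(Z) = 6*Z (A(Z) = 3*(2*Z) = 6*Z)
1/(-53 + (203 - A(-5))) = 1/(-53 + (203 - 6*(-5))) = 1/(-53 + (203 - 1*(-30))) = 1/(-53 + (203 + 30)) = 1/(-53 + 233) = 1/180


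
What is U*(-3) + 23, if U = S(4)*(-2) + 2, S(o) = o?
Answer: 41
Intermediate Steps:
U = -6 (U = 4*(-2) + 2 = -8 + 2 = -6)
U*(-3) + 23 = -6*(-3) + 23 = 18 + 23 = 41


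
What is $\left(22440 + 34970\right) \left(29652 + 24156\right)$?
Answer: $3089117280$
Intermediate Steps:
$\left(22440 + 34970\right) \left(29652 + 24156\right) = 57410 \cdot 53808 = 3089117280$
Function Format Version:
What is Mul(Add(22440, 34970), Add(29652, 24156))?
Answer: 3089117280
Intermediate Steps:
Mul(Add(22440, 34970), Add(29652, 24156)) = Mul(57410, 53808) = 3089117280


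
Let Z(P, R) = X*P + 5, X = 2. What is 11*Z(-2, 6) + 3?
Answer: 14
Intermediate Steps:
Z(P, R) = 5 + 2*P (Z(P, R) = 2*P + 5 = 5 + 2*P)
11*Z(-2, 6) + 3 = 11*(5 + 2*(-2)) + 3 = 11*(5 - 4) + 3 = 11*1 + 3 = 11 + 3 = 14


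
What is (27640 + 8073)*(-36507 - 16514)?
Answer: -1893538973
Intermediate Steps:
(27640 + 8073)*(-36507 - 16514) = 35713*(-53021) = -1893538973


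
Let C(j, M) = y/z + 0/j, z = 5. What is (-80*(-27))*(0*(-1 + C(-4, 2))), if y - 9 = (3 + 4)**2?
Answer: 0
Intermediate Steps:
y = 58 (y = 9 + (3 + 4)**2 = 9 + 7**2 = 9 + 49 = 58)
C(j, M) = 58/5 (C(j, M) = 58/5 + 0/j = 58*(1/5) + 0 = 58/5 + 0 = 58/5)
(-80*(-27))*(0*(-1 + C(-4, 2))) = (-80*(-27))*(0*(-1 + 58/5)) = 2160*(0*(53/5)) = 2160*0 = 0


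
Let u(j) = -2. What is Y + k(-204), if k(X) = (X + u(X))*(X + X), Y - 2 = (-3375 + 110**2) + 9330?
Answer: 102105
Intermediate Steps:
Y = 18057 (Y = 2 + ((-3375 + 110**2) + 9330) = 2 + ((-3375 + 12100) + 9330) = 2 + (8725 + 9330) = 2 + 18055 = 18057)
k(X) = 2*X*(-2 + X) (k(X) = (X - 2)*(X + X) = (-2 + X)*(2*X) = 2*X*(-2 + X))
Y + k(-204) = 18057 + 2*(-204)*(-2 - 204) = 18057 + 2*(-204)*(-206) = 18057 + 84048 = 102105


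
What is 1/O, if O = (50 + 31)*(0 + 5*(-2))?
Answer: -1/810 ≈ -0.0012346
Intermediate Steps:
O = -810 (O = 81*(0 - 10) = 81*(-10) = -810)
1/O = 1/(-810) = -1/810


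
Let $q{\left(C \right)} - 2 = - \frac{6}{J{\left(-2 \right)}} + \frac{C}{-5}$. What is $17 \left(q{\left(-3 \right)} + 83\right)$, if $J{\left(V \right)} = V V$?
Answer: $\frac{14297}{10} \approx 1429.7$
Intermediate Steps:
$J{\left(V \right)} = V^{2}$
$q{\left(C \right)} = \frac{1}{2} - \frac{C}{5}$ ($q{\left(C \right)} = 2 + \left(- \frac{6}{\left(-2\right)^{2}} + \frac{C}{-5}\right) = 2 + \left(- \frac{6}{4} + C \left(- \frac{1}{5}\right)\right) = 2 - \left(\frac{3}{2} + \frac{C}{5}\right) = \frac{1}{2} - \frac{C}{5}$)
$17 \left(q{\left(-3 \right)} + 83\right) = 17 \left(\left(\frac{1}{2} - - \frac{3}{5}\right) + 83\right) = 17 \left(\left(\frac{1}{2} + \frac{3}{5}\right) + 83\right) = 17 \left(\frac{11}{10} + 83\right) = 17 \cdot \frac{841}{10} = \frac{14297}{10}$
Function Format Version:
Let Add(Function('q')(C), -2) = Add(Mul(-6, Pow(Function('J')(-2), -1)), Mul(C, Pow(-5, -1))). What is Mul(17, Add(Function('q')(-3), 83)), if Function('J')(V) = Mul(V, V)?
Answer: Rational(14297, 10) ≈ 1429.7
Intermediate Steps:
Function('J')(V) = Pow(V, 2)
Function('q')(C) = Add(Rational(1, 2), Mul(Rational(-1, 5), C)) (Function('q')(C) = Add(2, Add(Mul(-6, Pow(Pow(-2, 2), -1)), Mul(C, Pow(-5, -1)))) = Add(2, Add(Mul(-6, Pow(4, -1)), Mul(C, Rational(-1, 5)))) = Add(2, Add(Mul(-6, Rational(1, 4)), Mul(Rational(-1, 5), C))) = Add(2, Add(Rational(-3, 2), Mul(Rational(-1, 5), C))) = Add(Rational(1, 2), Mul(Rational(-1, 5), C)))
Mul(17, Add(Function('q')(-3), 83)) = Mul(17, Add(Add(Rational(1, 2), Mul(Rational(-1, 5), -3)), 83)) = Mul(17, Add(Add(Rational(1, 2), Rational(3, 5)), 83)) = Mul(17, Add(Rational(11, 10), 83)) = Mul(17, Rational(841, 10)) = Rational(14297, 10)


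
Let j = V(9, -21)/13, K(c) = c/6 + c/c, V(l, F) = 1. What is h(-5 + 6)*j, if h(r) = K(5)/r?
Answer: 11/78 ≈ 0.14103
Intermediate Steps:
K(c) = 1 + c/6 (K(c) = c*(⅙) + 1 = c/6 + 1 = 1 + c/6)
j = 1/13 ≈ 0.076923
h(r) = 11/(6*r) (h(r) = (1 + (⅙)*5)/r = (1 + ⅚)/r = 11/(6*r))
h(-5 + 6)*j = (11/(6*(-5 + 6)))*(1/13) = ((11/6)/1)*(1/13) = ((11/6)*1)*(1/13) = (11/6)*(1/13) = 11/78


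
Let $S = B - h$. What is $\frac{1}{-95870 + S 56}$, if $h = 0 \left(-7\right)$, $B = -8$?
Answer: $- \frac{1}{96318} \approx -1.0382 \cdot 10^{-5}$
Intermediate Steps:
$h = 0$
$S = -8$ ($S = -8 - 0 = -8 + 0 = -8$)
$\frac{1}{-95870 + S 56} = \frac{1}{-95870 - 448} = \frac{1}{-96318} = - \frac{1}{96318}$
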